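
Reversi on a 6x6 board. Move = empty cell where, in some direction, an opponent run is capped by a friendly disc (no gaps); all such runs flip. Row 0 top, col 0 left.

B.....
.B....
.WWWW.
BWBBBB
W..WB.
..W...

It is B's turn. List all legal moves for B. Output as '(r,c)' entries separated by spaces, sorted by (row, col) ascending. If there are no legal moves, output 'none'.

Answer: (1,0) (1,2) (1,3) (1,4) (1,5) (4,1) (4,2) (5,0) (5,3) (5,4)

Derivation:
(1,0): flips 1 -> legal
(1,2): flips 3 -> legal
(1,3): flips 2 -> legal
(1,4): flips 2 -> legal
(1,5): flips 1 -> legal
(2,0): no bracket -> illegal
(2,5): no bracket -> illegal
(4,1): flips 2 -> legal
(4,2): flips 1 -> legal
(5,0): flips 1 -> legal
(5,1): no bracket -> illegal
(5,3): flips 1 -> legal
(5,4): flips 1 -> legal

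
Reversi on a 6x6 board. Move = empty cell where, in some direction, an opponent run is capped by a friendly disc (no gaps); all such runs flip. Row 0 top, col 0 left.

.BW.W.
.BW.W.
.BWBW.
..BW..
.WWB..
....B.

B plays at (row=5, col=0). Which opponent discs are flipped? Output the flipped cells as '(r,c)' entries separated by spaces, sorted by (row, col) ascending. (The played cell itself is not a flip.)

Dir NW: edge -> no flip
Dir N: first cell '.' (not opp) -> no flip
Dir NE: opp run (4,1) capped by B -> flip
Dir W: edge -> no flip
Dir E: first cell '.' (not opp) -> no flip
Dir SW: edge -> no flip
Dir S: edge -> no flip
Dir SE: edge -> no flip

Answer: (4,1)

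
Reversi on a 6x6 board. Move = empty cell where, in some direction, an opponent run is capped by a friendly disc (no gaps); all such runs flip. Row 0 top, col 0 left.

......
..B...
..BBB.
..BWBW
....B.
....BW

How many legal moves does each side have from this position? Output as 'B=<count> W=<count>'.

Answer: B=2 W=5

Derivation:
-- B to move --
(2,5): no bracket -> illegal
(4,2): flips 1 -> legal
(4,3): flips 1 -> legal
(4,5): no bracket -> illegal
B mobility = 2
-- W to move --
(0,1): no bracket -> illegal
(0,2): no bracket -> illegal
(0,3): no bracket -> illegal
(1,1): flips 1 -> legal
(1,3): flips 2 -> legal
(1,4): no bracket -> illegal
(1,5): flips 1 -> legal
(2,1): no bracket -> illegal
(2,5): no bracket -> illegal
(3,1): flips 1 -> legal
(4,1): no bracket -> illegal
(4,2): no bracket -> illegal
(4,3): no bracket -> illegal
(4,5): no bracket -> illegal
(5,3): flips 2 -> legal
W mobility = 5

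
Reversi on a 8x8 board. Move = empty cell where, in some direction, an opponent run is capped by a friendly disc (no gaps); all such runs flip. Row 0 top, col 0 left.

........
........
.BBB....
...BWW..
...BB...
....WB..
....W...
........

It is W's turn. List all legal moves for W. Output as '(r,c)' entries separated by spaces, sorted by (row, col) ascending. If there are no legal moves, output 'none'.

Answer: (1,2) (3,2) (4,6) (5,2) (5,3) (5,6)

Derivation:
(1,0): no bracket -> illegal
(1,1): no bracket -> illegal
(1,2): flips 1 -> legal
(1,3): no bracket -> illegal
(1,4): no bracket -> illegal
(2,0): no bracket -> illegal
(2,4): no bracket -> illegal
(3,0): no bracket -> illegal
(3,1): no bracket -> illegal
(3,2): flips 2 -> legal
(4,2): no bracket -> illegal
(4,5): no bracket -> illegal
(4,6): flips 1 -> legal
(5,2): flips 1 -> legal
(5,3): flips 1 -> legal
(5,6): flips 1 -> legal
(6,5): no bracket -> illegal
(6,6): no bracket -> illegal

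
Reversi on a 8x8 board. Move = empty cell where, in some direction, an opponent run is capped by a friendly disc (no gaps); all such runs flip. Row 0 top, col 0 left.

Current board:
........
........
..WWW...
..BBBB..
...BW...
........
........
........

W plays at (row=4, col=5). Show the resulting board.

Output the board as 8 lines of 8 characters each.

Answer: ........
........
..WWW...
..BBWB..
...BWW..
........
........
........

Derivation:
Place W at (4,5); scan 8 dirs for brackets.
Dir NW: opp run (3,4) capped by W -> flip
Dir N: opp run (3,5), next='.' -> no flip
Dir NE: first cell '.' (not opp) -> no flip
Dir W: first cell 'W' (not opp) -> no flip
Dir E: first cell '.' (not opp) -> no flip
Dir SW: first cell '.' (not opp) -> no flip
Dir S: first cell '.' (not opp) -> no flip
Dir SE: first cell '.' (not opp) -> no flip
All flips: (3,4)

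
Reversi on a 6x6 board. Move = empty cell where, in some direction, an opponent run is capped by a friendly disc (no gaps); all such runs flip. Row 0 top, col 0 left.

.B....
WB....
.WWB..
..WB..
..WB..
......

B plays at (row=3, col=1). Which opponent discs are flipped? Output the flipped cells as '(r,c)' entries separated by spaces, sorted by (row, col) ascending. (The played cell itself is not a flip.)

Answer: (2,1) (3,2)

Derivation:
Dir NW: first cell '.' (not opp) -> no flip
Dir N: opp run (2,1) capped by B -> flip
Dir NE: opp run (2,2), next='.' -> no flip
Dir W: first cell '.' (not opp) -> no flip
Dir E: opp run (3,2) capped by B -> flip
Dir SW: first cell '.' (not opp) -> no flip
Dir S: first cell '.' (not opp) -> no flip
Dir SE: opp run (4,2), next='.' -> no flip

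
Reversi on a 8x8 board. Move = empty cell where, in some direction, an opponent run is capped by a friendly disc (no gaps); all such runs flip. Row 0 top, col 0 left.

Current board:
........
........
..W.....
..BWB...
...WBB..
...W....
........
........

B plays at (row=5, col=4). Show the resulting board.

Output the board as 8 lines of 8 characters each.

Place B at (5,4); scan 8 dirs for brackets.
Dir NW: opp run (4,3) capped by B -> flip
Dir N: first cell 'B' (not opp) -> no flip
Dir NE: first cell 'B' (not opp) -> no flip
Dir W: opp run (5,3), next='.' -> no flip
Dir E: first cell '.' (not opp) -> no flip
Dir SW: first cell '.' (not opp) -> no flip
Dir S: first cell '.' (not opp) -> no flip
Dir SE: first cell '.' (not opp) -> no flip
All flips: (4,3)

Answer: ........
........
..W.....
..BWB...
...BBB..
...WB...
........
........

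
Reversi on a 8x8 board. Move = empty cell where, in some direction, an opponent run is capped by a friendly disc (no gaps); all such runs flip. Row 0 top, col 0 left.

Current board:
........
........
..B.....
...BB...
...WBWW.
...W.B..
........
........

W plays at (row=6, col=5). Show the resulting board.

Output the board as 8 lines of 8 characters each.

Answer: ........
........
..B.....
...BB...
...WBWW.
...W.W..
.....W..
........

Derivation:
Place W at (6,5); scan 8 dirs for brackets.
Dir NW: first cell '.' (not opp) -> no flip
Dir N: opp run (5,5) capped by W -> flip
Dir NE: first cell '.' (not opp) -> no flip
Dir W: first cell '.' (not opp) -> no flip
Dir E: first cell '.' (not opp) -> no flip
Dir SW: first cell '.' (not opp) -> no flip
Dir S: first cell '.' (not opp) -> no flip
Dir SE: first cell '.' (not opp) -> no flip
All flips: (5,5)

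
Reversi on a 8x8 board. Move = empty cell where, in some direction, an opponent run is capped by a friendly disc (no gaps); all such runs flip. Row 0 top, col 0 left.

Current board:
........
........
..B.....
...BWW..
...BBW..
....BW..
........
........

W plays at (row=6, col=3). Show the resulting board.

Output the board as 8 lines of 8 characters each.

Place W at (6,3); scan 8 dirs for brackets.
Dir NW: first cell '.' (not opp) -> no flip
Dir N: first cell '.' (not opp) -> no flip
Dir NE: opp run (5,4) capped by W -> flip
Dir W: first cell '.' (not opp) -> no flip
Dir E: first cell '.' (not opp) -> no flip
Dir SW: first cell '.' (not opp) -> no flip
Dir S: first cell '.' (not opp) -> no flip
Dir SE: first cell '.' (not opp) -> no flip
All flips: (5,4)

Answer: ........
........
..B.....
...BWW..
...BBW..
....WW..
...W....
........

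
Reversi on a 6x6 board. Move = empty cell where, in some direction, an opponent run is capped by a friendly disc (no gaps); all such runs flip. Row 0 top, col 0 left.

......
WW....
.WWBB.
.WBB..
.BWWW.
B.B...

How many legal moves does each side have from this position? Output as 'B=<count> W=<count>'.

Answer: B=11 W=6

Derivation:
-- B to move --
(0,0): flips 2 -> legal
(0,1): flips 3 -> legal
(0,2): no bracket -> illegal
(1,2): flips 1 -> legal
(1,3): no bracket -> illegal
(2,0): flips 2 -> legal
(3,0): flips 1 -> legal
(3,4): flips 1 -> legal
(3,5): no bracket -> illegal
(4,0): no bracket -> illegal
(4,5): flips 3 -> legal
(5,1): flips 1 -> legal
(5,3): flips 1 -> legal
(5,4): flips 1 -> legal
(5,5): flips 1 -> legal
B mobility = 11
-- W to move --
(1,2): no bracket -> illegal
(1,3): flips 2 -> legal
(1,4): no bracket -> illegal
(1,5): flips 2 -> legal
(2,5): flips 2 -> legal
(3,0): no bracket -> illegal
(3,4): flips 2 -> legal
(3,5): no bracket -> illegal
(4,0): flips 1 -> legal
(5,1): flips 1 -> legal
(5,3): no bracket -> illegal
W mobility = 6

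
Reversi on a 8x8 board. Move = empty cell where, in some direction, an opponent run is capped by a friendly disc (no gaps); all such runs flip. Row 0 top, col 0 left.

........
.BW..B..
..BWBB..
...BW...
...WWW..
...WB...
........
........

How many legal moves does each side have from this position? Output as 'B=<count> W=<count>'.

Answer: B=8 W=11

Derivation:
-- B to move --
(0,1): no bracket -> illegal
(0,2): flips 1 -> legal
(0,3): no bracket -> illegal
(1,3): flips 2 -> legal
(1,4): no bracket -> illegal
(2,1): no bracket -> illegal
(3,2): flips 1 -> legal
(3,5): flips 1 -> legal
(3,6): flips 1 -> legal
(4,2): no bracket -> illegal
(4,6): no bracket -> illegal
(5,2): flips 3 -> legal
(5,5): flips 1 -> legal
(5,6): no bracket -> illegal
(6,2): no bracket -> illegal
(6,3): flips 2 -> legal
(6,4): no bracket -> illegal
B mobility = 8
-- W to move --
(0,0): flips 3 -> legal
(0,1): no bracket -> illegal
(0,2): no bracket -> illegal
(0,4): no bracket -> illegal
(0,5): no bracket -> illegal
(0,6): no bracket -> illegal
(1,0): flips 1 -> legal
(1,3): no bracket -> illegal
(1,4): flips 1 -> legal
(1,6): flips 1 -> legal
(2,0): no bracket -> illegal
(2,1): flips 1 -> legal
(2,6): flips 2 -> legal
(3,1): no bracket -> illegal
(3,2): flips 2 -> legal
(3,5): no bracket -> illegal
(3,6): no bracket -> illegal
(4,2): no bracket -> illegal
(5,5): flips 1 -> legal
(6,3): flips 1 -> legal
(6,4): flips 1 -> legal
(6,5): flips 1 -> legal
W mobility = 11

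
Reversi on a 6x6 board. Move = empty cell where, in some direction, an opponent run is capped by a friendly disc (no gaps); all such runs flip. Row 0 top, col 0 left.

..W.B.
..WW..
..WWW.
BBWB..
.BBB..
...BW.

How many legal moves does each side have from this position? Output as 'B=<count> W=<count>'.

-- B to move --
(0,1): no bracket -> illegal
(0,3): flips 2 -> legal
(1,1): flips 1 -> legal
(1,4): flips 2 -> legal
(1,5): flips 1 -> legal
(2,1): flips 1 -> legal
(2,5): no bracket -> illegal
(3,4): no bracket -> illegal
(3,5): no bracket -> illegal
(4,4): no bracket -> illegal
(4,5): no bracket -> illegal
(5,5): flips 1 -> legal
B mobility = 6
-- W to move --
(0,3): no bracket -> illegal
(0,5): no bracket -> illegal
(1,4): no bracket -> illegal
(1,5): no bracket -> illegal
(2,0): no bracket -> illegal
(2,1): no bracket -> illegal
(3,4): flips 1 -> legal
(4,0): flips 1 -> legal
(4,4): flips 1 -> legal
(5,0): flips 1 -> legal
(5,1): flips 2 -> legal
(5,2): flips 2 -> legal
W mobility = 6

Answer: B=6 W=6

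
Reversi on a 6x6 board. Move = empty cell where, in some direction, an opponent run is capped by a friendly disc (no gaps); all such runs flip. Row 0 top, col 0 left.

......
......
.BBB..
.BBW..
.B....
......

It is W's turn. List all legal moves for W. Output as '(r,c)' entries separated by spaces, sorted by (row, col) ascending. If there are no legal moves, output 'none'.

Answer: (1,1) (1,3) (3,0)

Derivation:
(1,0): no bracket -> illegal
(1,1): flips 1 -> legal
(1,2): no bracket -> illegal
(1,3): flips 1 -> legal
(1,4): no bracket -> illegal
(2,0): no bracket -> illegal
(2,4): no bracket -> illegal
(3,0): flips 2 -> legal
(3,4): no bracket -> illegal
(4,0): no bracket -> illegal
(4,2): no bracket -> illegal
(4,3): no bracket -> illegal
(5,0): no bracket -> illegal
(5,1): no bracket -> illegal
(5,2): no bracket -> illegal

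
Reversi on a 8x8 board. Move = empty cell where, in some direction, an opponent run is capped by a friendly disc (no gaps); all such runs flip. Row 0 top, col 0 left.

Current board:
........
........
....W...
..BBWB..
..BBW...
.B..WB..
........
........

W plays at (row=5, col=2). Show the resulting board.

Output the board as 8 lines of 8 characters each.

Place W at (5,2); scan 8 dirs for brackets.
Dir NW: first cell '.' (not opp) -> no flip
Dir N: opp run (4,2) (3,2), next='.' -> no flip
Dir NE: opp run (4,3) capped by W -> flip
Dir W: opp run (5,1), next='.' -> no flip
Dir E: first cell '.' (not opp) -> no flip
Dir SW: first cell '.' (not opp) -> no flip
Dir S: first cell '.' (not opp) -> no flip
Dir SE: first cell '.' (not opp) -> no flip
All flips: (4,3)

Answer: ........
........
....W...
..BBWB..
..BWW...
.BW.WB..
........
........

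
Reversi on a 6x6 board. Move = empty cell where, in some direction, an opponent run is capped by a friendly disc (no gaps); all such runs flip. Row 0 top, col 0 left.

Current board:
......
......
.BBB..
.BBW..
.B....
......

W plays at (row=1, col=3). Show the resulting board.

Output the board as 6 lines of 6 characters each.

Answer: ......
...W..
.BBW..
.BBW..
.B....
......

Derivation:
Place W at (1,3); scan 8 dirs for brackets.
Dir NW: first cell '.' (not opp) -> no flip
Dir N: first cell '.' (not opp) -> no flip
Dir NE: first cell '.' (not opp) -> no flip
Dir W: first cell '.' (not opp) -> no flip
Dir E: first cell '.' (not opp) -> no flip
Dir SW: opp run (2,2) (3,1), next='.' -> no flip
Dir S: opp run (2,3) capped by W -> flip
Dir SE: first cell '.' (not opp) -> no flip
All flips: (2,3)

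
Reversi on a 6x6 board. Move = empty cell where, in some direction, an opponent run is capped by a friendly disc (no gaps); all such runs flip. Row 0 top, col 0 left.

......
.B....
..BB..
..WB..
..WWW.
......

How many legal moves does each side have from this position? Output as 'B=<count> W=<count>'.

-- B to move --
(2,1): no bracket -> illegal
(3,1): flips 1 -> legal
(3,4): no bracket -> illegal
(3,5): no bracket -> illegal
(4,1): flips 1 -> legal
(4,5): no bracket -> illegal
(5,1): flips 1 -> legal
(5,2): flips 2 -> legal
(5,3): flips 1 -> legal
(5,4): no bracket -> illegal
(5,5): flips 1 -> legal
B mobility = 6
-- W to move --
(0,0): flips 3 -> legal
(0,1): no bracket -> illegal
(0,2): no bracket -> illegal
(1,0): no bracket -> illegal
(1,2): flips 1 -> legal
(1,3): flips 2 -> legal
(1,4): flips 1 -> legal
(2,0): no bracket -> illegal
(2,1): no bracket -> illegal
(2,4): flips 1 -> legal
(3,1): no bracket -> illegal
(3,4): flips 1 -> legal
W mobility = 6

Answer: B=6 W=6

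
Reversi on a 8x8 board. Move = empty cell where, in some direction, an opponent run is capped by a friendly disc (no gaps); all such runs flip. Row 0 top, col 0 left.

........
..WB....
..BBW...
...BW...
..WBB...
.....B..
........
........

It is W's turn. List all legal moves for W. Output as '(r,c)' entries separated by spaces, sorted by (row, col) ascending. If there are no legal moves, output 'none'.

(0,2): flips 1 -> legal
(0,3): no bracket -> illegal
(0,4): no bracket -> illegal
(1,1): no bracket -> illegal
(1,4): flips 1 -> legal
(2,1): flips 2 -> legal
(3,1): no bracket -> illegal
(3,2): flips 2 -> legal
(3,5): no bracket -> illegal
(4,5): flips 2 -> legal
(4,6): no bracket -> illegal
(5,2): flips 1 -> legal
(5,3): no bracket -> illegal
(5,4): flips 1 -> legal
(5,6): no bracket -> illegal
(6,4): no bracket -> illegal
(6,5): no bracket -> illegal
(6,6): no bracket -> illegal

Answer: (0,2) (1,4) (2,1) (3,2) (4,5) (5,2) (5,4)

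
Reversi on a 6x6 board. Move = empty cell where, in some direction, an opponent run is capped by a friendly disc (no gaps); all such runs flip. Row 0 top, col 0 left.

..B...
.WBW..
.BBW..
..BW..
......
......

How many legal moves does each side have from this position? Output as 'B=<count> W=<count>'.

-- B to move --
(0,0): flips 1 -> legal
(0,1): flips 1 -> legal
(0,3): no bracket -> illegal
(0,4): flips 1 -> legal
(1,0): flips 1 -> legal
(1,4): flips 2 -> legal
(2,0): flips 1 -> legal
(2,4): flips 2 -> legal
(3,4): flips 2 -> legal
(4,2): no bracket -> illegal
(4,3): no bracket -> illegal
(4,4): flips 1 -> legal
B mobility = 9
-- W to move --
(0,1): flips 1 -> legal
(0,3): no bracket -> illegal
(1,0): no bracket -> illegal
(2,0): flips 2 -> legal
(3,0): no bracket -> illegal
(3,1): flips 3 -> legal
(4,1): flips 1 -> legal
(4,2): no bracket -> illegal
(4,3): no bracket -> illegal
W mobility = 4

Answer: B=9 W=4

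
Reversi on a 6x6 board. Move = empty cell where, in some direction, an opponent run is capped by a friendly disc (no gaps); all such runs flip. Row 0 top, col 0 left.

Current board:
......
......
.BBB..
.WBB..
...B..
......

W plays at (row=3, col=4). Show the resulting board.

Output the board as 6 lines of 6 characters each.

Place W at (3,4); scan 8 dirs for brackets.
Dir NW: opp run (2,3), next='.' -> no flip
Dir N: first cell '.' (not opp) -> no flip
Dir NE: first cell '.' (not opp) -> no flip
Dir W: opp run (3,3) (3,2) capped by W -> flip
Dir E: first cell '.' (not opp) -> no flip
Dir SW: opp run (4,3), next='.' -> no flip
Dir S: first cell '.' (not opp) -> no flip
Dir SE: first cell '.' (not opp) -> no flip
All flips: (3,2) (3,3)

Answer: ......
......
.BBB..
.WWWW.
...B..
......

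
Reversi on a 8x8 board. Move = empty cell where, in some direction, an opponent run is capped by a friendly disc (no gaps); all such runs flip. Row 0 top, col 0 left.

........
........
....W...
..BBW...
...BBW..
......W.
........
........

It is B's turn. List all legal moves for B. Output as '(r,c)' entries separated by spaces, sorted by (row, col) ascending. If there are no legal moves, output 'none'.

(1,3): no bracket -> illegal
(1,4): flips 2 -> legal
(1,5): flips 1 -> legal
(2,3): no bracket -> illegal
(2,5): flips 1 -> legal
(3,5): flips 1 -> legal
(3,6): no bracket -> illegal
(4,6): flips 1 -> legal
(4,7): no bracket -> illegal
(5,4): no bracket -> illegal
(5,5): no bracket -> illegal
(5,7): no bracket -> illegal
(6,5): no bracket -> illegal
(6,6): no bracket -> illegal
(6,7): no bracket -> illegal

Answer: (1,4) (1,5) (2,5) (3,5) (4,6)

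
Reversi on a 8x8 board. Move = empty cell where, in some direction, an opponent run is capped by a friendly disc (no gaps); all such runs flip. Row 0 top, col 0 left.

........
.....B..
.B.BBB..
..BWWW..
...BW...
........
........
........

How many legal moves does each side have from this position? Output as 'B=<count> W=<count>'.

-- B to move --
(2,2): no bracket -> illegal
(2,6): no bracket -> illegal
(3,6): flips 3 -> legal
(4,2): flips 1 -> legal
(4,5): flips 3 -> legal
(4,6): flips 1 -> legal
(5,3): no bracket -> illegal
(5,4): flips 2 -> legal
(5,5): no bracket -> illegal
B mobility = 5
-- W to move --
(0,4): no bracket -> illegal
(0,5): flips 2 -> legal
(0,6): flips 2 -> legal
(1,0): no bracket -> illegal
(1,1): no bracket -> illegal
(1,2): flips 1 -> legal
(1,3): flips 2 -> legal
(1,4): flips 1 -> legal
(1,6): flips 1 -> legal
(2,0): no bracket -> illegal
(2,2): no bracket -> illegal
(2,6): no bracket -> illegal
(3,0): no bracket -> illegal
(3,1): flips 1 -> legal
(3,6): no bracket -> illegal
(4,1): no bracket -> illegal
(4,2): flips 1 -> legal
(5,2): flips 1 -> legal
(5,3): flips 1 -> legal
(5,4): no bracket -> illegal
W mobility = 10

Answer: B=5 W=10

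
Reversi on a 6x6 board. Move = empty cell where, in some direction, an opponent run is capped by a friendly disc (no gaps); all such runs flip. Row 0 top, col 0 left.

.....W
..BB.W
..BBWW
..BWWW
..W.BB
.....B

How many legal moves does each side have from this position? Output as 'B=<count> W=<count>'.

-- B to move --
(0,4): no bracket -> illegal
(1,4): flips 2 -> legal
(3,1): no bracket -> illegal
(4,1): no bracket -> illegal
(4,3): flips 1 -> legal
(5,1): no bracket -> illegal
(5,2): flips 1 -> legal
(5,3): no bracket -> illegal
B mobility = 3
-- W to move --
(0,1): flips 2 -> legal
(0,2): flips 4 -> legal
(0,3): flips 2 -> legal
(0,4): no bracket -> illegal
(1,1): flips 1 -> legal
(1,4): no bracket -> illegal
(2,1): flips 2 -> legal
(3,1): flips 1 -> legal
(4,1): no bracket -> illegal
(4,3): no bracket -> illegal
(5,3): flips 1 -> legal
(5,4): flips 1 -> legal
W mobility = 8

Answer: B=3 W=8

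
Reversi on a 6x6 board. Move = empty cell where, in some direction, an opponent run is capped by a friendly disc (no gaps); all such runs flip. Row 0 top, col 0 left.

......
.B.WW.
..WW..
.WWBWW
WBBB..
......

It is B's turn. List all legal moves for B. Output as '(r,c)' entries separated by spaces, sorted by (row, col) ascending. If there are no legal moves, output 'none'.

(0,2): no bracket -> illegal
(0,3): flips 2 -> legal
(0,4): no bracket -> illegal
(0,5): flips 3 -> legal
(1,2): flips 2 -> legal
(1,5): no bracket -> illegal
(2,0): flips 1 -> legal
(2,1): flips 2 -> legal
(2,4): no bracket -> illegal
(2,5): flips 1 -> legal
(3,0): flips 2 -> legal
(4,4): no bracket -> illegal
(4,5): no bracket -> illegal
(5,0): no bracket -> illegal
(5,1): no bracket -> illegal

Answer: (0,3) (0,5) (1,2) (2,0) (2,1) (2,5) (3,0)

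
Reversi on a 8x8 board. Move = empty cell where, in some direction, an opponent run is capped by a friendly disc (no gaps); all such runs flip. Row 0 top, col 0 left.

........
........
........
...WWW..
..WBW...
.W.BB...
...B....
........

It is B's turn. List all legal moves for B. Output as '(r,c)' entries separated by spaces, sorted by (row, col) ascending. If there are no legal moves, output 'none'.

Answer: (2,3) (2,4) (2,5) (2,6) (3,1) (4,1) (4,5)

Derivation:
(2,2): no bracket -> illegal
(2,3): flips 1 -> legal
(2,4): flips 2 -> legal
(2,5): flips 1 -> legal
(2,6): flips 2 -> legal
(3,1): flips 1 -> legal
(3,2): no bracket -> illegal
(3,6): no bracket -> illegal
(4,0): no bracket -> illegal
(4,1): flips 1 -> legal
(4,5): flips 1 -> legal
(4,6): no bracket -> illegal
(5,0): no bracket -> illegal
(5,2): no bracket -> illegal
(5,5): no bracket -> illegal
(6,0): no bracket -> illegal
(6,1): no bracket -> illegal
(6,2): no bracket -> illegal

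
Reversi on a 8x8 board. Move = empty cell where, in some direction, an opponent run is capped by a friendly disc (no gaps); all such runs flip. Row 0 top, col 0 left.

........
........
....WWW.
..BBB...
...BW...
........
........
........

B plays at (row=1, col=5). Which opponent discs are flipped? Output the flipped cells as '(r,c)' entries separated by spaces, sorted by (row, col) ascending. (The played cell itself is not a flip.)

Dir NW: first cell '.' (not opp) -> no flip
Dir N: first cell '.' (not opp) -> no flip
Dir NE: first cell '.' (not opp) -> no flip
Dir W: first cell '.' (not opp) -> no flip
Dir E: first cell '.' (not opp) -> no flip
Dir SW: opp run (2,4) capped by B -> flip
Dir S: opp run (2,5), next='.' -> no flip
Dir SE: opp run (2,6), next='.' -> no flip

Answer: (2,4)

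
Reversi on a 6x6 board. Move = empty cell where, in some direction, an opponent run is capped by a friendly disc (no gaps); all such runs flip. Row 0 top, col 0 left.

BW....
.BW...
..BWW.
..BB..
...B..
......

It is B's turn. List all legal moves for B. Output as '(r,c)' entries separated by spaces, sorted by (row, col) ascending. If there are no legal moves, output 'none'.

(0,2): flips 2 -> legal
(0,3): no bracket -> illegal
(1,0): no bracket -> illegal
(1,3): flips 2 -> legal
(1,4): flips 1 -> legal
(1,5): flips 1 -> legal
(2,1): no bracket -> illegal
(2,5): flips 2 -> legal
(3,4): no bracket -> illegal
(3,5): no bracket -> illegal

Answer: (0,2) (1,3) (1,4) (1,5) (2,5)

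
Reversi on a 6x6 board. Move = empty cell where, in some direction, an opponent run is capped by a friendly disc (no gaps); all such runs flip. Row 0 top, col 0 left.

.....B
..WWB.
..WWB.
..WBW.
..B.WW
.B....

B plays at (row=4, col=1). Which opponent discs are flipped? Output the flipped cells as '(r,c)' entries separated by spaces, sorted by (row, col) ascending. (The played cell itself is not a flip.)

Dir NW: first cell '.' (not opp) -> no flip
Dir N: first cell '.' (not opp) -> no flip
Dir NE: opp run (3,2) (2,3) capped by B -> flip
Dir W: first cell '.' (not opp) -> no flip
Dir E: first cell 'B' (not opp) -> no flip
Dir SW: first cell '.' (not opp) -> no flip
Dir S: first cell 'B' (not opp) -> no flip
Dir SE: first cell '.' (not opp) -> no flip

Answer: (2,3) (3,2)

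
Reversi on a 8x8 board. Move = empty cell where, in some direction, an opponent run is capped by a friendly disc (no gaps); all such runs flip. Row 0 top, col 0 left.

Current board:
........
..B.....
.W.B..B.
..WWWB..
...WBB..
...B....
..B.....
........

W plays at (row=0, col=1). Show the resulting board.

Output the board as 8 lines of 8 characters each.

Place W at (0,1); scan 8 dirs for brackets.
Dir NW: edge -> no flip
Dir N: edge -> no flip
Dir NE: edge -> no flip
Dir W: first cell '.' (not opp) -> no flip
Dir E: first cell '.' (not opp) -> no flip
Dir SW: first cell '.' (not opp) -> no flip
Dir S: first cell '.' (not opp) -> no flip
Dir SE: opp run (1,2) (2,3) capped by W -> flip
All flips: (1,2) (2,3)

Answer: .W......
..W.....
.W.W..B.
..WWWB..
...WBB..
...B....
..B.....
........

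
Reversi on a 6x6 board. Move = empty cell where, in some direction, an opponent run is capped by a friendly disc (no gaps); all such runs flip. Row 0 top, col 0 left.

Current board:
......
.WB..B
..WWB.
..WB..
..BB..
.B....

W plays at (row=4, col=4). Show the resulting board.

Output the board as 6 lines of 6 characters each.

Place W at (4,4); scan 8 dirs for brackets.
Dir NW: opp run (3,3) capped by W -> flip
Dir N: first cell '.' (not opp) -> no flip
Dir NE: first cell '.' (not opp) -> no flip
Dir W: opp run (4,3) (4,2), next='.' -> no flip
Dir E: first cell '.' (not opp) -> no flip
Dir SW: first cell '.' (not opp) -> no flip
Dir S: first cell '.' (not opp) -> no flip
Dir SE: first cell '.' (not opp) -> no flip
All flips: (3,3)

Answer: ......
.WB..B
..WWB.
..WW..
..BBW.
.B....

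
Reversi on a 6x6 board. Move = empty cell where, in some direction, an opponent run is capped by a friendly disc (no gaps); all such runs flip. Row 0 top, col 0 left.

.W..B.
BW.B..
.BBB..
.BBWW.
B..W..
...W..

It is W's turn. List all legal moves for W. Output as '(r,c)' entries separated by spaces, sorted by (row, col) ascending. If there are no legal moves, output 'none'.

Answer: (0,3) (1,2) (3,0) (4,1)

Derivation:
(0,0): no bracket -> illegal
(0,2): no bracket -> illegal
(0,3): flips 2 -> legal
(0,5): no bracket -> illegal
(1,2): flips 1 -> legal
(1,4): no bracket -> illegal
(1,5): no bracket -> illegal
(2,0): no bracket -> illegal
(2,4): no bracket -> illegal
(3,0): flips 2 -> legal
(4,1): flips 2 -> legal
(4,2): no bracket -> illegal
(5,0): no bracket -> illegal
(5,1): no bracket -> illegal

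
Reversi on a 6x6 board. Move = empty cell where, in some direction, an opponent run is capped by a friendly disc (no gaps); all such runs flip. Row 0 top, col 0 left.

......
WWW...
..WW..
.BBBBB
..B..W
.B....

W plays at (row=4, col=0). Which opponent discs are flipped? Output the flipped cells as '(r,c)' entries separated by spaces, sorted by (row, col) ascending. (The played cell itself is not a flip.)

Answer: (3,1)

Derivation:
Dir NW: edge -> no flip
Dir N: first cell '.' (not opp) -> no flip
Dir NE: opp run (3,1) capped by W -> flip
Dir W: edge -> no flip
Dir E: first cell '.' (not opp) -> no flip
Dir SW: edge -> no flip
Dir S: first cell '.' (not opp) -> no flip
Dir SE: opp run (5,1), next=edge -> no flip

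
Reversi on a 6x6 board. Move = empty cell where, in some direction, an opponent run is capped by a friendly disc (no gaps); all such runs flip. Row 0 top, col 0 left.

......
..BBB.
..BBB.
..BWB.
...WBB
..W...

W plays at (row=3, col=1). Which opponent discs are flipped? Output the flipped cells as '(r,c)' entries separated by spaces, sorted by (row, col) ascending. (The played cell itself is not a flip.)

Answer: (3,2)

Derivation:
Dir NW: first cell '.' (not opp) -> no flip
Dir N: first cell '.' (not opp) -> no flip
Dir NE: opp run (2,2) (1,3), next='.' -> no flip
Dir W: first cell '.' (not opp) -> no flip
Dir E: opp run (3,2) capped by W -> flip
Dir SW: first cell '.' (not opp) -> no flip
Dir S: first cell '.' (not opp) -> no flip
Dir SE: first cell '.' (not opp) -> no flip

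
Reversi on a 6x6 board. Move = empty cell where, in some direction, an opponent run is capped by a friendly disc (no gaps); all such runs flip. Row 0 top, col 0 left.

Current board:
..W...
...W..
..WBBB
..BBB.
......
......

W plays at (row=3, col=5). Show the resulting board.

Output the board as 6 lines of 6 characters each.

Place W at (3,5); scan 8 dirs for brackets.
Dir NW: opp run (2,4) capped by W -> flip
Dir N: opp run (2,5), next='.' -> no flip
Dir NE: edge -> no flip
Dir W: opp run (3,4) (3,3) (3,2), next='.' -> no flip
Dir E: edge -> no flip
Dir SW: first cell '.' (not opp) -> no flip
Dir S: first cell '.' (not opp) -> no flip
Dir SE: edge -> no flip
All flips: (2,4)

Answer: ..W...
...W..
..WBWB
..BBBW
......
......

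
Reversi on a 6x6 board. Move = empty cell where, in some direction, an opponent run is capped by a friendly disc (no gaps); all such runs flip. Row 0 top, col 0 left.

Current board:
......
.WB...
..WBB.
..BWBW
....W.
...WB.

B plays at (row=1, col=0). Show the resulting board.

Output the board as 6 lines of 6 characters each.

Answer: ......
BBB...
..WBB.
..BWBW
....W.
...WB.

Derivation:
Place B at (1,0); scan 8 dirs for brackets.
Dir NW: edge -> no flip
Dir N: first cell '.' (not opp) -> no flip
Dir NE: first cell '.' (not opp) -> no flip
Dir W: edge -> no flip
Dir E: opp run (1,1) capped by B -> flip
Dir SW: edge -> no flip
Dir S: first cell '.' (not opp) -> no flip
Dir SE: first cell '.' (not opp) -> no flip
All flips: (1,1)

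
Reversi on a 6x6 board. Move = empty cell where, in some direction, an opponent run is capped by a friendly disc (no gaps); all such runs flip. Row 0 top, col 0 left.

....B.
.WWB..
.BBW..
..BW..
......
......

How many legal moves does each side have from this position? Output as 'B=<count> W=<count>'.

Answer: B=10 W=7

Derivation:
-- B to move --
(0,0): flips 1 -> legal
(0,1): flips 1 -> legal
(0,2): flips 1 -> legal
(0,3): flips 1 -> legal
(1,0): flips 2 -> legal
(1,4): flips 1 -> legal
(2,0): no bracket -> illegal
(2,4): flips 1 -> legal
(3,4): flips 1 -> legal
(4,2): no bracket -> illegal
(4,3): flips 2 -> legal
(4,4): flips 1 -> legal
B mobility = 10
-- W to move --
(0,2): no bracket -> illegal
(0,3): flips 1 -> legal
(0,5): no bracket -> illegal
(1,0): no bracket -> illegal
(1,4): flips 1 -> legal
(1,5): no bracket -> illegal
(2,0): flips 2 -> legal
(2,4): no bracket -> illegal
(3,0): flips 1 -> legal
(3,1): flips 2 -> legal
(4,1): flips 1 -> legal
(4,2): flips 2 -> legal
(4,3): no bracket -> illegal
W mobility = 7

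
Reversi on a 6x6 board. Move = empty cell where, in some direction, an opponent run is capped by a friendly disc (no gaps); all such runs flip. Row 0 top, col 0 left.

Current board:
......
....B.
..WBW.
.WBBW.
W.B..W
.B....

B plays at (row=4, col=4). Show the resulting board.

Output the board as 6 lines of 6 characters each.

Place B at (4,4); scan 8 dirs for brackets.
Dir NW: first cell 'B' (not opp) -> no flip
Dir N: opp run (3,4) (2,4) capped by B -> flip
Dir NE: first cell '.' (not opp) -> no flip
Dir W: first cell '.' (not opp) -> no flip
Dir E: opp run (4,5), next=edge -> no flip
Dir SW: first cell '.' (not opp) -> no flip
Dir S: first cell '.' (not opp) -> no flip
Dir SE: first cell '.' (not opp) -> no flip
All flips: (2,4) (3,4)

Answer: ......
....B.
..WBB.
.WBBB.
W.B.BW
.B....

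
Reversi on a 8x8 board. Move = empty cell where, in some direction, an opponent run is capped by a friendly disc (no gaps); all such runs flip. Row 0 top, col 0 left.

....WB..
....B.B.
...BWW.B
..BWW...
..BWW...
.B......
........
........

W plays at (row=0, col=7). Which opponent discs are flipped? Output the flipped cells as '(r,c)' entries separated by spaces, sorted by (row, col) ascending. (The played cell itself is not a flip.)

Dir NW: edge -> no flip
Dir N: edge -> no flip
Dir NE: edge -> no flip
Dir W: first cell '.' (not opp) -> no flip
Dir E: edge -> no flip
Dir SW: opp run (1,6) capped by W -> flip
Dir S: first cell '.' (not opp) -> no flip
Dir SE: edge -> no flip

Answer: (1,6)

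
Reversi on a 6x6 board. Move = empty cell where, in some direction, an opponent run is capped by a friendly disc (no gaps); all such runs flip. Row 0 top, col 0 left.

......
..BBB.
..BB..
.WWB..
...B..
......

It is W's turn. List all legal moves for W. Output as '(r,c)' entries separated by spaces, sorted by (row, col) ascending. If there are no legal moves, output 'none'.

(0,1): no bracket -> illegal
(0,2): flips 2 -> legal
(0,3): no bracket -> illegal
(0,4): flips 2 -> legal
(0,5): flips 2 -> legal
(1,1): no bracket -> illegal
(1,5): no bracket -> illegal
(2,1): no bracket -> illegal
(2,4): no bracket -> illegal
(2,5): no bracket -> illegal
(3,4): flips 1 -> legal
(4,2): no bracket -> illegal
(4,4): no bracket -> illegal
(5,2): no bracket -> illegal
(5,3): no bracket -> illegal
(5,4): flips 1 -> legal

Answer: (0,2) (0,4) (0,5) (3,4) (5,4)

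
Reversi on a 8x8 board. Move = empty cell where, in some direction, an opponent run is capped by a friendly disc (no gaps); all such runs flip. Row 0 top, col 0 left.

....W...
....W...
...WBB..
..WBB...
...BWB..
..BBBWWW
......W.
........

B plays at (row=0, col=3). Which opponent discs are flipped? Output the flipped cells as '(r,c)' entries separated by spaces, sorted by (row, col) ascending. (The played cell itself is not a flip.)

Answer: (1,4)

Derivation:
Dir NW: edge -> no flip
Dir N: edge -> no flip
Dir NE: edge -> no flip
Dir W: first cell '.' (not opp) -> no flip
Dir E: opp run (0,4), next='.' -> no flip
Dir SW: first cell '.' (not opp) -> no flip
Dir S: first cell '.' (not opp) -> no flip
Dir SE: opp run (1,4) capped by B -> flip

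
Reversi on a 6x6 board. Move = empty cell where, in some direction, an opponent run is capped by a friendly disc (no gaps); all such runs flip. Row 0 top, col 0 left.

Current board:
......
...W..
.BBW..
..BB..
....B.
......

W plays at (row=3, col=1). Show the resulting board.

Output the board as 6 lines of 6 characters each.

Place W at (3,1); scan 8 dirs for brackets.
Dir NW: first cell '.' (not opp) -> no flip
Dir N: opp run (2,1), next='.' -> no flip
Dir NE: opp run (2,2) capped by W -> flip
Dir W: first cell '.' (not opp) -> no flip
Dir E: opp run (3,2) (3,3), next='.' -> no flip
Dir SW: first cell '.' (not opp) -> no flip
Dir S: first cell '.' (not opp) -> no flip
Dir SE: first cell '.' (not opp) -> no flip
All flips: (2,2)

Answer: ......
...W..
.BWW..
.WBB..
....B.
......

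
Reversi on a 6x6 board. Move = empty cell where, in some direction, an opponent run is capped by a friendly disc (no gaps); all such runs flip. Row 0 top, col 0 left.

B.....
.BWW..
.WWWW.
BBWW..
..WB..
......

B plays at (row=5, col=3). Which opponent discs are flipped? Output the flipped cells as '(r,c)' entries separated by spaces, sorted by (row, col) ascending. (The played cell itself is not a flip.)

Answer: (4,2)

Derivation:
Dir NW: opp run (4,2) capped by B -> flip
Dir N: first cell 'B' (not opp) -> no flip
Dir NE: first cell '.' (not opp) -> no flip
Dir W: first cell '.' (not opp) -> no flip
Dir E: first cell '.' (not opp) -> no flip
Dir SW: edge -> no flip
Dir S: edge -> no flip
Dir SE: edge -> no flip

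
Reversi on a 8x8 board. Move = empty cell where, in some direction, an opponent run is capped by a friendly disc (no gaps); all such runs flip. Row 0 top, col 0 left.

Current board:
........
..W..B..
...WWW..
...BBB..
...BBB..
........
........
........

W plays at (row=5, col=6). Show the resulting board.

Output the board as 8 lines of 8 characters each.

Place W at (5,6); scan 8 dirs for brackets.
Dir NW: opp run (4,5) (3,4) capped by W -> flip
Dir N: first cell '.' (not opp) -> no flip
Dir NE: first cell '.' (not opp) -> no flip
Dir W: first cell '.' (not opp) -> no flip
Dir E: first cell '.' (not opp) -> no flip
Dir SW: first cell '.' (not opp) -> no flip
Dir S: first cell '.' (not opp) -> no flip
Dir SE: first cell '.' (not opp) -> no flip
All flips: (3,4) (4,5)

Answer: ........
..W..B..
...WWW..
...BWB..
...BBW..
......W.
........
........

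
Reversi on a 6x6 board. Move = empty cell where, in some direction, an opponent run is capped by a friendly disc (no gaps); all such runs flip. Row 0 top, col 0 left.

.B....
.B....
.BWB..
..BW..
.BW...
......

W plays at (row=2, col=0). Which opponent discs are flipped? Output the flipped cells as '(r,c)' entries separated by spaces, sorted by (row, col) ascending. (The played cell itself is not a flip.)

Dir NW: edge -> no flip
Dir N: first cell '.' (not opp) -> no flip
Dir NE: opp run (1,1), next='.' -> no flip
Dir W: edge -> no flip
Dir E: opp run (2,1) capped by W -> flip
Dir SW: edge -> no flip
Dir S: first cell '.' (not opp) -> no flip
Dir SE: first cell '.' (not opp) -> no flip

Answer: (2,1)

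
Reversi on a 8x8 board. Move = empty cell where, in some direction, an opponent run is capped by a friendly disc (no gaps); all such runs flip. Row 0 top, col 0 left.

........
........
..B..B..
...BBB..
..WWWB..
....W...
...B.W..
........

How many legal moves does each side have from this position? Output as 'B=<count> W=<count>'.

-- B to move --
(3,1): no bracket -> illegal
(3,2): no bracket -> illegal
(4,1): flips 3 -> legal
(5,1): flips 1 -> legal
(5,2): flips 1 -> legal
(5,3): flips 2 -> legal
(5,5): flips 1 -> legal
(5,6): no bracket -> illegal
(6,4): flips 2 -> legal
(6,6): no bracket -> illegal
(7,4): no bracket -> illegal
(7,5): no bracket -> illegal
(7,6): no bracket -> illegal
B mobility = 6
-- W to move --
(1,1): flips 2 -> legal
(1,2): no bracket -> illegal
(1,3): no bracket -> illegal
(1,4): no bracket -> illegal
(1,5): no bracket -> illegal
(1,6): flips 2 -> legal
(2,1): no bracket -> illegal
(2,3): flips 1 -> legal
(2,4): flips 2 -> legal
(2,6): flips 1 -> legal
(3,1): no bracket -> illegal
(3,2): no bracket -> illegal
(3,6): flips 1 -> legal
(4,6): flips 1 -> legal
(5,2): no bracket -> illegal
(5,3): no bracket -> illegal
(5,5): no bracket -> illegal
(5,6): no bracket -> illegal
(6,2): no bracket -> illegal
(6,4): no bracket -> illegal
(7,2): flips 1 -> legal
(7,3): no bracket -> illegal
(7,4): no bracket -> illegal
W mobility = 8

Answer: B=6 W=8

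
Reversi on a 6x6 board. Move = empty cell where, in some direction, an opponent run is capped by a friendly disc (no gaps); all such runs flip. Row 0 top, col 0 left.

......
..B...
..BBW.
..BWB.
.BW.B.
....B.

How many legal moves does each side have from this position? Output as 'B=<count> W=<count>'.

-- B to move --
(1,3): no bracket -> illegal
(1,4): flips 1 -> legal
(1,5): no bracket -> illegal
(2,5): flips 1 -> legal
(3,1): no bracket -> illegal
(3,5): no bracket -> illegal
(4,3): flips 2 -> legal
(5,1): no bracket -> illegal
(5,2): flips 1 -> legal
(5,3): no bracket -> illegal
B mobility = 4
-- W to move --
(0,1): no bracket -> illegal
(0,2): flips 3 -> legal
(0,3): no bracket -> illegal
(1,1): flips 1 -> legal
(1,3): flips 1 -> legal
(1,4): no bracket -> illegal
(2,1): flips 2 -> legal
(2,5): no bracket -> illegal
(3,0): no bracket -> illegal
(3,1): flips 1 -> legal
(3,5): flips 1 -> legal
(4,0): flips 1 -> legal
(4,3): no bracket -> illegal
(4,5): no bracket -> illegal
(5,0): no bracket -> illegal
(5,1): no bracket -> illegal
(5,2): no bracket -> illegal
(5,3): no bracket -> illegal
(5,5): flips 1 -> legal
W mobility = 8

Answer: B=4 W=8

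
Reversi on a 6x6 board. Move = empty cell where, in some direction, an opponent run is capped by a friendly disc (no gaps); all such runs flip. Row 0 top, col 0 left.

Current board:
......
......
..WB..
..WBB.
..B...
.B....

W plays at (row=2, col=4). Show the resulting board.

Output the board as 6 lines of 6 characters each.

Answer: ......
......
..WWW.
..WBB.
..B...
.B....

Derivation:
Place W at (2,4); scan 8 dirs for brackets.
Dir NW: first cell '.' (not opp) -> no flip
Dir N: first cell '.' (not opp) -> no flip
Dir NE: first cell '.' (not opp) -> no flip
Dir W: opp run (2,3) capped by W -> flip
Dir E: first cell '.' (not opp) -> no flip
Dir SW: opp run (3,3) (4,2) (5,1), next=edge -> no flip
Dir S: opp run (3,4), next='.' -> no flip
Dir SE: first cell '.' (not opp) -> no flip
All flips: (2,3)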